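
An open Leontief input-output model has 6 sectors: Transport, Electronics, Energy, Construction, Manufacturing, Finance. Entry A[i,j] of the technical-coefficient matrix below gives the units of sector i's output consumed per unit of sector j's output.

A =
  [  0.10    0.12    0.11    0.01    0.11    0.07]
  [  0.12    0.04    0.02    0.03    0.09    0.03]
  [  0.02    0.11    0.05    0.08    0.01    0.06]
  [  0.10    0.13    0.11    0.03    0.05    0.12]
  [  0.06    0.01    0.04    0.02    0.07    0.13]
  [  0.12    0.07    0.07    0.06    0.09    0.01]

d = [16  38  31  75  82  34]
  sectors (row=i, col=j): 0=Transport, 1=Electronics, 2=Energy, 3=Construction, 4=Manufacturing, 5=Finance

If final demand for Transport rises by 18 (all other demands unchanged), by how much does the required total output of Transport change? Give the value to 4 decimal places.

Form M = I − A:
  [  0.90   -0.12   -0.11   -0.01   -0.11   -0.07]
  [ -0.12    0.96   -0.02   -0.03   -0.09   -0.03]
  [ -0.02   -0.11    0.95   -0.08   -0.01   -0.06]
  [ -0.10   -0.13   -0.11    0.97   -0.05   -0.12]
  [ -0.06   -0.01   -0.04   -0.02    0.93   -0.13]
  [ -0.12   -0.07   -0.07   -0.06   -0.09    0.99]
Leontief inverse L = M⁻¹:
  [  1.1719    0.1816    0.1609    0.0423    0.1724    0.1259]
  [  0.1695    1.0826    0.0589    0.0473    0.1349    0.0718]
  [  0.0719    0.1545    1.0851    0.1019    0.0497    0.0944]
  [  0.1796    0.1996    0.1661    1.0658    0.1164    0.1733]
  [  0.1095    0.0520    0.0777    0.0423    1.1124    0.1652]
  [  0.1800    0.1263    0.1175    0.0841    0.1421    1.0626]
Total output x = L · d:
  x_0 = 1.1719·16 + 0.1816·38 + 0.1609·31 + 0.0423·75 + 0.1724·82 + 0.1259·34 = 52.2298
  x_1 = 0.1695·16 + 1.0826·38 + 0.0589·31 + 0.0473·75 + 0.1349·82 + 0.0718·34 = 62.7329
  x_2 = 0.0719·16 + 0.1545·38 + 1.0851·31 + 0.1019·75 + 0.0497·82 + 0.0944·34 = 55.5893
  x_3 = 0.1796·16 + 0.1996·38 + 0.1661·31 + 1.0658·75 + 0.1164·82 + 0.1733·34 = 110.9792
  x_4 = 0.1095·16 + 0.0520·38 + 0.0777·31 + 0.0423·75 + 1.1124·82 + 0.1652·34 = 106.1379
  x_5 = 0.1800·16 + 0.1263·38 + 0.1175·31 + 0.0841·75 + 0.1421·82 + 1.0626·34 = 65.4155
Δx_0 = L[0,0] · Δd_0 = 1.1719 · 18 = 21.0939

21.0939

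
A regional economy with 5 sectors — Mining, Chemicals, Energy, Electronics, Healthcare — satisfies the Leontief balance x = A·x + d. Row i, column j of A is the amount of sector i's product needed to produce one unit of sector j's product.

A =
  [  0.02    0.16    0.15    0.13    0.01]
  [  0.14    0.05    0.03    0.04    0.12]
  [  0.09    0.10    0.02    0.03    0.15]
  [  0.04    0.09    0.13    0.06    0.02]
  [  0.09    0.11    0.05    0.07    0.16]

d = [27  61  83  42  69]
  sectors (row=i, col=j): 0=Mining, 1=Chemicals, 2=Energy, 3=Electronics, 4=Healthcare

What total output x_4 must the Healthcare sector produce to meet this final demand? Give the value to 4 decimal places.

Form M = I − A:
  [  0.98   -0.16   -0.15   -0.13   -0.01]
  [ -0.14    0.95   -0.03   -0.04   -0.12]
  [ -0.09   -0.10    0.98   -0.03   -0.15]
  [ -0.04   -0.09   -0.13    0.94   -0.02]
  [ -0.09   -0.11   -0.05   -0.07    0.84]
Leontief inverse L = M⁻¹:
  [  1.0867    0.2305    0.2007    0.1729    0.0858]
  [  0.1883    1.1225    0.0843    0.0899    0.1798]
  [  0.1457    0.1698    1.0694    0.0778    0.2188]
  [  0.0878    0.1449    0.1668    1.0932    0.0776]
  [  0.1571    0.1939    0.1101    0.1260    1.2427]
Total output x = L · d:
  x_0 = 1.0867·27 + 0.2305·61 + 0.2007·83 + 0.1729·42 + 0.0858·69 = 73.2402
  x_1 = 0.1883·27 + 1.1225·61 + 0.0843·83 + 0.0899·42 + 0.1798·69 = 96.7355
  x_2 = 0.1457·27 + 0.1698·61 + 1.0694·83 + 0.0778·42 + 0.2188·69 = 121.4201
  x_3 = 0.0878·27 + 0.1449·61 + 0.1668·83 + 1.0932·42 + 0.0776·69 = 76.3248
  x_4 = 0.1571·27 + 0.1939·61 + 0.1101·83 + 0.1260·42 + 1.2427·69 = 116.2455

116.2455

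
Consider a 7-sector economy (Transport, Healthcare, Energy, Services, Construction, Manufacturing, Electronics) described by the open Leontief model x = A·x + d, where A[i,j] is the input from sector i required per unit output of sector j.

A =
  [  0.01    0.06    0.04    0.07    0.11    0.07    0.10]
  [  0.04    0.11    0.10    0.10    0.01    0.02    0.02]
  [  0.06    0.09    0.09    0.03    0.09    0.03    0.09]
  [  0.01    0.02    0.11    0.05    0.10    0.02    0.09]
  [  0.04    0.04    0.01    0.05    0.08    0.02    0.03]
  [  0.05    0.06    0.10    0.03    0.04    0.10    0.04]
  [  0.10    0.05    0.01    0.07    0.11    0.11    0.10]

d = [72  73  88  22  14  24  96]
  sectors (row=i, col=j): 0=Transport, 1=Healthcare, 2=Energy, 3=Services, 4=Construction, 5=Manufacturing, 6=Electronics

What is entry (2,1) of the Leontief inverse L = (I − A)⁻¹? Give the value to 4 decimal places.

Form M = I − A:
  [  0.99   -0.06   -0.04   -0.07   -0.11   -0.07   -0.10]
  [ -0.04    0.89   -0.10   -0.10   -0.01   -0.02   -0.02]
  [ -0.06   -0.09    0.91   -0.03   -0.09   -0.03   -0.09]
  [ -0.01   -0.02   -0.11    0.95   -0.10   -0.02   -0.09]
  [ -0.04   -0.04   -0.01   -0.05    0.92   -0.02   -0.03]
  [ -0.05   -0.06   -0.10   -0.03   -0.04    0.90   -0.04]
  [ -0.10   -0.05   -0.01   -0.07   -0.11   -0.11    0.90]
Leontief inverse L = M⁻¹:
  [  1.0484    0.1057    0.0873    0.1146    0.1702    0.1114    0.1497]
  [  0.0692    1.1569    0.1541    0.1415    0.0615    0.0490    0.0672]
  [  0.1002    0.1437    1.1399    0.0795    0.1541    0.0718    0.1446]
  [  0.0455    0.0611    0.1494    1.0873    0.1577    0.0544    0.1378]
  [  0.0586    0.0655    0.0364    0.0767    1.1153    0.0408    0.0583]
  [  0.0844    0.1085    0.1513    0.0698    0.0937    1.1395    0.0877]
  [  0.1425    0.1036    0.0655    0.1239    0.1841    0.1644    1.1616]
Total output x = L · d:
  x_0 = 1.0484·72 + 0.1057·73 + 0.0873·88 + 0.1146·22 + 0.1702·14 + 0.1114·24 + 0.1497·96 = 112.8323
  x_1 = 0.0692·72 + 1.1569·73 + 0.1541·88 + 0.1415·22 + 0.0615·14 + 0.0490·24 + 0.0672·96 = 114.5915
  x_2 = 0.1002·72 + 0.1437·73 + 1.1399·88 + 0.0795·22 + 0.1541·14 + 0.0718·24 + 0.1446·96 = 137.5238
  x_3 = 0.0455·72 + 0.0611·73 + 0.1494·88 + 1.0873·22 + 0.1577·14 + 0.0544·24 + 0.1378·96 = 61.5437
  x_4 = 0.0586·72 + 0.0655·73 + 0.0364·88 + 0.0767·22 + 1.1153·14 + 0.0408·24 + 0.0583·96 = 36.0853
  x_5 = 0.0844·72 + 0.1085·73 + 0.1513·88 + 0.0698·22 + 0.0937·14 + 1.1395·24 + 0.0877·96 = 65.9259
  x_6 = 0.1425·72 + 0.1036·73 + 0.0655·88 + 0.1239·22 + 0.1841·14 + 0.1644·24 + 1.1616·96 = 144.3526

L[2,1] = 0.1437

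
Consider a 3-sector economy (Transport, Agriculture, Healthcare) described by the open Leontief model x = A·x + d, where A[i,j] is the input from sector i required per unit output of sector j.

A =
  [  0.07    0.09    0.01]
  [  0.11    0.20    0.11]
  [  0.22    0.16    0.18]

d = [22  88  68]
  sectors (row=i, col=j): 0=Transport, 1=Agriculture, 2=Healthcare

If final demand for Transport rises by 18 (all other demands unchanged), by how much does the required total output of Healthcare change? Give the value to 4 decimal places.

Form M = I − A:
  [  0.93   -0.09   -0.01]
  [ -0.11    0.80   -0.11]
  [ -0.22   -0.16    0.82]
Leontief inverse L = M⁻¹:
  [  1.0979    0.1297    0.0308]
  [  0.1967    1.3077    0.1778]
  [  0.3329    0.2899    1.2625]
Total output x = L · d:
  x_0 = 1.0979·22 + 0.1297·88 + 0.0308·68 = 37.6577
  x_1 = 0.1967·22 + 1.3077·88 + 0.1778·68 = 131.4976
  x_2 = 0.3329·22 + 0.2899·88 + 1.2625·68 = 118.6882
Δx_2 = L[2,0] · Δd_0 = 0.3329 · 18 = 5.9930

5.9930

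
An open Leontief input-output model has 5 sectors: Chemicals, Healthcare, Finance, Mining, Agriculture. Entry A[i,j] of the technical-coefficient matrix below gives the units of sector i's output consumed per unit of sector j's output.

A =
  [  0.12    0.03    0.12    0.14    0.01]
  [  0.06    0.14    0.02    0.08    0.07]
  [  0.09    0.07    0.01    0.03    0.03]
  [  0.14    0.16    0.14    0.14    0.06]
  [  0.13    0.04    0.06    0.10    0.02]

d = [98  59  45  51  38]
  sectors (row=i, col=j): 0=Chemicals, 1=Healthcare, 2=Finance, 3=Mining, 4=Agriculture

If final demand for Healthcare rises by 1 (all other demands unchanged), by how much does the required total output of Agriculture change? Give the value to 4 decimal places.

0.0956

Form M = I − A:
  [  0.88   -0.03   -0.12   -0.14   -0.01]
  [ -0.06    0.86   -0.02   -0.08   -0.07]
  [ -0.09   -0.07    0.99   -0.03   -0.03]
  [ -0.14   -0.16   -0.14    0.86   -0.06]
  [ -0.13   -0.04   -0.06   -0.10    0.98]
Leontief inverse L = M⁻¹:
  [  1.2014    0.0984    0.1804    0.2154    0.0380]
  [  0.1267    1.2044    0.0664    0.1464    0.0983]
  [  0.1319    0.1050    1.0412    0.0728    0.0452]
  [  0.2545    0.2639    0.2191    1.2486    0.1046]
  [  0.1986    0.0956    0.1127    0.1664    1.0429]
Total output x = L · d:
  x_0 = 1.2014·98 + 0.0984·59 + 0.1804·45 + 0.2154·51 + 0.0380·38 = 144.0961
  x_1 = 0.1267·98 + 1.2044·59 + 0.0664·45 + 0.1464·51 + 0.0983·38 = 97.6695
  x_2 = 0.1319·98 + 0.1050·59 + 1.0412·45 + 0.0728·51 + 0.0452·38 = 71.4089
  x_3 = 0.2545·98 + 0.2639·59 + 0.2191·45 + 1.2486·51 + 0.1046·38 = 118.0178
  x_4 = 0.1986·98 + 0.0956·59 + 0.1127·45 + 0.1664·51 + 1.0429·38 = 78.2914
Δx_4 = L[4,1] · Δd_1 = 0.0956 · 1 = 0.0956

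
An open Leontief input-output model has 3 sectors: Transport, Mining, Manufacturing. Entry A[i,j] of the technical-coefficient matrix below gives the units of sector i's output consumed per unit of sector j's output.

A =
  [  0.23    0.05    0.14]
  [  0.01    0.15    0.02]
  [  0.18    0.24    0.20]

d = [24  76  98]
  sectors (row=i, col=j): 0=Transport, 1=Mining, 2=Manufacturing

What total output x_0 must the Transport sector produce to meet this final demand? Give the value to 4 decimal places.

67.4449

Form M = I − A:
  [  0.77   -0.05   -0.14]
  [ -0.01    0.85   -0.02]
  [ -0.18   -0.24    0.80]
Leontief inverse L = M⁻¹:
  [  1.3570    0.1479    0.2412]
  [  0.0233    1.1874    0.0338]
  [  0.3123    0.3895    1.3144]
Total output x = L · d:
  x_0 = 1.3570·24 + 0.1479·76 + 0.2412·98 = 67.4449
  x_1 = 0.0233·24 + 1.1874·76 + 0.0338·98 = 94.1089
  x_2 = 0.3123·24 + 0.3895·76 + 1.3144·98 = 165.9078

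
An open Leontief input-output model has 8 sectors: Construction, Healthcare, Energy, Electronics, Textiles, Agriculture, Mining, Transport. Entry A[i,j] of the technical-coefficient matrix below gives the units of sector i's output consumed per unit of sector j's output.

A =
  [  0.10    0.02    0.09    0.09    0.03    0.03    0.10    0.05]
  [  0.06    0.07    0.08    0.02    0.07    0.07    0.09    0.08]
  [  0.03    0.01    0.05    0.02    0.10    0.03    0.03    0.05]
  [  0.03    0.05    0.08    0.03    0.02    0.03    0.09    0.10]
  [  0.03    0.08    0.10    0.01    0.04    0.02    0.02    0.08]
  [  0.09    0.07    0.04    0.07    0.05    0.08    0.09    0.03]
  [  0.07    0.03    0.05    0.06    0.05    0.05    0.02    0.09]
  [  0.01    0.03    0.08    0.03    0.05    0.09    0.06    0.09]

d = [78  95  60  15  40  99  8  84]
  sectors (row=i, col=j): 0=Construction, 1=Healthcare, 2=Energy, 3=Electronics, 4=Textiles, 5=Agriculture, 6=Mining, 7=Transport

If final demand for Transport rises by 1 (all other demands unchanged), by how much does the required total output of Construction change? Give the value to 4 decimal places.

Form M = I − A:
  [  0.90   -0.02   -0.09   -0.09   -0.03   -0.03   -0.10   -0.05]
  [ -0.06    0.93   -0.08   -0.02   -0.07   -0.07   -0.09   -0.08]
  [ -0.03   -0.01    0.95   -0.02   -0.10   -0.03   -0.03   -0.05]
  [ -0.03   -0.05   -0.08    0.97   -0.02   -0.03   -0.09   -0.10]
  [ -0.03   -0.08   -0.10   -0.01    0.96   -0.02   -0.02   -0.08]
  [ -0.09   -0.07   -0.04   -0.07   -0.05    0.92   -0.09   -0.03]
  [ -0.07   -0.03   -0.05   -0.06   -0.05   -0.05    0.98   -0.09]
  [ -0.01   -0.03   -0.08   -0.03   -0.05   -0.09   -0.06    0.91]
Leontief inverse L = M⁻¹:
  [  1.1471    0.0539    0.1529    0.1297    0.0761    0.0720    0.1538    0.1147]
  [  0.1100    1.1115    0.1471    0.0597    0.1226    0.1199    0.1458    0.1475]
  [  0.0556    0.0353    1.0909    0.0402    0.1295    0.0562    0.0593    0.0896]
  [  0.0663    0.0798    0.1319    1.0602    0.0624    0.0709    0.1328    0.1554]
  [  0.0607    0.1077    0.1475    0.0336    1.0800    0.0552    0.0586    0.1272]
  [  0.1434    0.1114    0.1061    0.1124    0.0975    1.1269    0.1498    0.0964]
  [  0.1070    0.0616    0.1042    0.0911    0.0882    0.0885    1.0672    0.1433]
  [  0.0479    0.0640    0.1323    0.0608    0.0931    0.1323    0.1045    1.1440]
Total output x = L · d:
  x_0 = 1.1471·78 + 0.0539·95 + 0.1529·60 + 0.1297·15 + 0.0761·40 + 0.0720·99 + 0.1538·8 + 0.1147·84 = 126.7526
  x_1 = 0.1100·78 + 1.1115·95 + 0.1471·60 + 0.0597·15 + 0.1226·40 + 0.1199·99 + 0.1458·8 + 0.1475·84 = 154.2295
  x_2 = 0.0556·78 + 0.0353·95 + 1.0909·60 + 0.0402·15 + 0.1295·40 + 0.0562·99 + 0.0593·8 + 0.0896·84 = 92.4857
  x_3 = 0.0663·78 + 0.0798·95 + 0.1319·60 + 1.0602·15 + 0.0624·40 + 0.0709·99 + 0.1328·8 + 0.1554·84 = 60.2025
  x_4 = 0.0607·78 + 0.1077·95 + 0.1475·60 + 0.0336·15 + 1.0800·40 + 0.0552·99 + 0.0586·8 + 0.1272·84 = 84.1357
  x_5 = 0.1434·78 + 0.1114·95 + 0.1061·60 + 0.1124·15 + 0.0975·40 + 1.1269·99 + 0.1498·8 + 0.0964·84 = 154.5850
  x_6 = 0.1070·78 + 0.0616·95 + 0.1042·60 + 0.0911·15 + 0.0882·40 + 0.0885·99 + 1.0672·8 + 0.1433·84 = 54.6833
  x_7 = 0.0479·78 + 0.0640·95 + 0.1323·60 + 0.0608·15 + 0.0931·40 + 0.1323·99 + 0.1045·8 + 1.1440·84 = 132.4173
Δx_0 = L[0,7] · Δd_7 = 0.1147 · 1 = 0.1147

0.1147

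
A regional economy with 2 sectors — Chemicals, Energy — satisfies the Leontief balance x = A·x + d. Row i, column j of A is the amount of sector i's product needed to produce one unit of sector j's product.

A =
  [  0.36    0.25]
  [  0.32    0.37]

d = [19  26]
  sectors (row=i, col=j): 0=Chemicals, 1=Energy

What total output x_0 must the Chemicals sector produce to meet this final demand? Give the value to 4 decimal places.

Form M = I − A:
  [  0.64   -0.25]
  [ -0.32    0.63]
Leontief inverse L = M⁻¹:
  [  1.9493    0.7735]
  [  0.9901    1.9802]
Total output x = L · d:
  x_0 = 1.9493·19 + 0.7735·26 = 57.1473
  x_1 = 0.9901·19 + 1.9802·26 = 70.2970

57.1473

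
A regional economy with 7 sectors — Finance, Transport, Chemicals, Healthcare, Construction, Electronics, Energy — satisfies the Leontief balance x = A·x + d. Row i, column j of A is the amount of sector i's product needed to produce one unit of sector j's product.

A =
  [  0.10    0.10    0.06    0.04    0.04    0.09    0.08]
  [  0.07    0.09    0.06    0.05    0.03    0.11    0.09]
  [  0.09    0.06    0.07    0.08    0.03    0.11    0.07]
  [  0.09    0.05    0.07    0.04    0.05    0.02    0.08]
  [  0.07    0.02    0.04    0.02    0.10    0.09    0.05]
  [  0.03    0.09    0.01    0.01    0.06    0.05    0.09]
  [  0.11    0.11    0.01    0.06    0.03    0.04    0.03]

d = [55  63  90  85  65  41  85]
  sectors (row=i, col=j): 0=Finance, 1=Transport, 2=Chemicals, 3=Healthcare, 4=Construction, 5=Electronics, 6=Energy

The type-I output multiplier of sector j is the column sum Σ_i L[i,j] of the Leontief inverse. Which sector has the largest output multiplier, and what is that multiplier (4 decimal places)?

Finance (1.9873)

Form M = I − A:
  [  0.90   -0.10   -0.06   -0.04   -0.04   -0.09   -0.08]
  [ -0.07    0.91   -0.06   -0.05   -0.03   -0.11   -0.09]
  [ -0.09   -0.06    0.93   -0.08   -0.03   -0.11   -0.07]
  [ -0.09   -0.05   -0.07    0.96   -0.05   -0.02   -0.08]
  [ -0.07   -0.02   -0.04   -0.02    0.90   -0.09   -0.05]
  [ -0.03   -0.09   -0.01   -0.01   -0.06    0.95   -0.09]
  [ -0.11   -0.11   -0.01   -0.06   -0.03   -0.04    0.97]
Leontief inverse L = M⁻¹:
  [  1.1719    0.1747    0.0995    0.0786    0.0810    0.1582    0.1454]
  [  0.1388    1.1626    0.0970    0.0873    0.0697    0.1739    0.1532]
  [  0.1609    0.1324    1.1094    0.1178    0.0712    0.1739    0.1351]
  [  0.1506    0.1071    0.1031    1.0727    0.0826    0.0745    0.1294]
  [  0.1217    0.0708    0.0673    0.0455    1.1362    0.1402    0.0968]
  [  0.0769    0.1385    0.0335    0.0346    0.0884    1.0944    0.1306]
  [  0.1665    0.1675    0.0436    0.0892    0.0617    0.0935    1.0826]
Total output x = L · d:
  x_0 = 1.1719·55 + 0.1747·63 + 0.0995·90 + 0.0786·85 + 0.0810·65 + 0.1582·41 + 0.1454·85 = 115.2064
  x_1 = 0.1388·55 + 1.1626·63 + 0.0970·90 + 0.0873·85 + 0.0697·65 + 0.1739·41 + 0.1532·85 = 121.7165
  x_2 = 0.1609·55 + 0.1324·63 + 1.1094·90 + 0.1178·85 + 0.0712·65 + 0.1739·41 + 0.1351·85 = 150.2979
  x_3 = 0.1506·55 + 0.1071·63 + 0.1031·90 + 1.0727·85 + 0.0826·65 + 0.0745·41 + 0.1294·85 = 134.9167
  x_4 = 0.1217·55 + 0.0708·63 + 0.0673·90 + 0.0455·85 + 1.1362·65 + 0.1402·41 + 0.0968·85 = 108.9107
  x_5 = 0.0769·55 + 0.1385·63 + 0.0335·90 + 0.0346·85 + 0.0884·65 + 1.0944·41 + 0.1306·85 = 80.6264
  x_6 = 0.1665·55 + 0.1675·63 + 0.0436·90 + 0.0892·85 + 0.0617·65 + 0.0935·41 + 1.0826·85 = 131.0844
Output multipliers (column sums of L):
  Finance: 1.9873
  Transport: 1.9537
  Chemicals: 1.5535
  Healthcare: 1.5258
  Construction: 1.5908
  Electronics: 1.9087
  Energy: 1.8731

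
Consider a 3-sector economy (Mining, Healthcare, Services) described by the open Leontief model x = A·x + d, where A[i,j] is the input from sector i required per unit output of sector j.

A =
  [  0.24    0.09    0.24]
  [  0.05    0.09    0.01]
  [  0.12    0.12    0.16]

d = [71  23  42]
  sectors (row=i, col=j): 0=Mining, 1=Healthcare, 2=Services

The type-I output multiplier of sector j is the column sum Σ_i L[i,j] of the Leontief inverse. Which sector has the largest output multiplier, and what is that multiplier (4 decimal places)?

Services (1.6883)

Form M = I − A:
  [  0.76   -0.09   -0.24]
  [ -0.05    0.91   -0.01]
  [ -0.12   -0.12    0.84]
Leontief inverse L = M⁻¹:
  [  1.3914    0.1903    0.3998]
  [  0.0788    1.1114    0.0357]
  [  0.2100    0.1860    1.2527]
Total output x = L · d:
  x_0 = 1.3914·71 + 0.1903·23 + 0.3998·42 = 119.9626
  x_1 = 0.0788·71 + 1.1114·23 + 0.0357·42 = 32.6551
  x_2 = 0.2100·71 + 0.1860·23 + 1.2527·42 = 71.8025
Output multipliers (column sums of L):
  Mining: 1.6802
  Healthcare: 1.4877
  Services: 1.6883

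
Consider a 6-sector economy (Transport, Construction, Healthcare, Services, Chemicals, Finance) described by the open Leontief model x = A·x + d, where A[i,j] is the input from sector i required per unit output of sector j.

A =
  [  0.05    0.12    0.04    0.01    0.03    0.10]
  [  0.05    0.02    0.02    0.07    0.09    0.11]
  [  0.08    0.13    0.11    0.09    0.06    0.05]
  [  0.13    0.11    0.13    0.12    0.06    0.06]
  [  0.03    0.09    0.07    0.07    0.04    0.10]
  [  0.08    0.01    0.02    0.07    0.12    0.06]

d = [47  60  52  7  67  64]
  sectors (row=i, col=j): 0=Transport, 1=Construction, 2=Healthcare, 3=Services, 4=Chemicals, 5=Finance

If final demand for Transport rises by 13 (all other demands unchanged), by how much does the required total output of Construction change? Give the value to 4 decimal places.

Form M = I − A:
  [  0.95   -0.12   -0.04   -0.01   -0.03   -0.10]
  [ -0.05    0.98   -0.02   -0.07   -0.09   -0.11]
  [ -0.08   -0.13    0.89   -0.09   -0.06   -0.05]
  [ -0.13   -0.11   -0.13    0.88   -0.06   -0.06]
  [ -0.03   -0.09   -0.07   -0.07    0.96   -0.10]
  [ -0.08   -0.01   -0.02   -0.07   -0.12    0.94]
Leontief inverse L = M⁻¹:
  [  1.0883    0.1564    0.0689    0.0496    0.0747    0.1489]
  [  0.0946    1.0667    0.0592    0.1153    0.1338    0.1596]
  [  0.1450    0.2031    1.1700    0.1571    0.1221    0.1244]
  [  0.2079    0.2002    0.2024    1.1974    0.1311    0.1467]
  [  0.0814    0.1407    0.1141    0.1230    1.0916    0.1552]
  [  0.1226    0.0619    0.0610    0.1137    0.1595    1.1116]
Total output x = L · d:
  x_0 = 1.0883·47 + 0.1564·60 + 0.0689·52 + 0.0496·7 + 0.0747·67 + 0.1489·64 = 78.9944
  x_1 = 0.0946·47 + 1.0667·60 + 0.0592·52 + 0.1153·7 + 0.1338·67 + 0.1596·64 = 91.5140
  x_2 = 0.1450·47 + 0.2031·60 + 1.1700·52 + 0.1571·7 + 0.1221·67 + 0.1244·64 = 97.0851
  x_3 = 0.2079·47 + 0.2002·60 + 0.2024·52 + 1.1974·7 + 0.1311·67 + 0.1467·64 = 58.8649
  x_4 = 0.0814·47 + 0.1407·60 + 0.1141·52 + 0.1230·7 + 1.0916·67 + 0.1552·64 = 102.1349
  x_5 = 0.1226·47 + 0.0619·60 + 0.0610·52 + 0.1137·7 + 0.1595·67 + 1.1116·64 = 95.2693
Δx_1 = L[1,0] · Δd_0 = 0.0946 · 13 = 1.2295

1.2295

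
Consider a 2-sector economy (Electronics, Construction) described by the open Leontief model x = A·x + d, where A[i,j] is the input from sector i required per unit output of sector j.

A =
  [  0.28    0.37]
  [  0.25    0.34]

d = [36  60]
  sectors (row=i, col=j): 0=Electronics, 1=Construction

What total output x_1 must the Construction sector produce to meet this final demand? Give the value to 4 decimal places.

Form M = I − A:
  [  0.72   -0.37]
  [ -0.25    0.66]
Leontief inverse L = M⁻¹:
  [  1.7246    0.9668]
  [  0.6533    1.8814]
Total output x = L · d:
  x_0 = 1.7246·36 + 0.9668·60 = 120.0941
  x_1 = 0.6533·36 + 1.8814·60 = 136.3993

136.3993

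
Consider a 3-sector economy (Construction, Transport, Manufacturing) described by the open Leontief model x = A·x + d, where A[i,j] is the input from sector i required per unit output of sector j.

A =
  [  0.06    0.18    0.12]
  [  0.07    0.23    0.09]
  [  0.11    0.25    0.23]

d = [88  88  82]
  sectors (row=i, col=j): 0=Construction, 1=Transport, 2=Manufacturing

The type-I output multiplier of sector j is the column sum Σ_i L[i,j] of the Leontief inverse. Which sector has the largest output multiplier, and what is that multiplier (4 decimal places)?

Form M = I − A:
  [  0.94   -0.18   -0.12]
  [ -0.07    0.77   -0.09]
  [ -0.11   -0.25    0.77]
Leontief inverse L = M⁻¹:
  [  1.1131    0.3290    0.2119]
  [  0.1245    1.3867    0.1815]
  [  0.1994    0.4972    1.3879]
Total output x = L · d:
  x_0 = 1.1131·88 + 0.3290·88 + 0.2119·82 = 144.2880
  x_1 = 0.1245·88 + 1.3867·88 + 0.1815·82 = 147.8709
  x_2 = 0.1994·88 + 0.4972·88 + 1.3879·82 = 175.1161
Output multipliers (column sums of L):
  Construction: 1.4371
  Transport: 2.2130
  Manufacturing: 1.7813

Transport (2.2130)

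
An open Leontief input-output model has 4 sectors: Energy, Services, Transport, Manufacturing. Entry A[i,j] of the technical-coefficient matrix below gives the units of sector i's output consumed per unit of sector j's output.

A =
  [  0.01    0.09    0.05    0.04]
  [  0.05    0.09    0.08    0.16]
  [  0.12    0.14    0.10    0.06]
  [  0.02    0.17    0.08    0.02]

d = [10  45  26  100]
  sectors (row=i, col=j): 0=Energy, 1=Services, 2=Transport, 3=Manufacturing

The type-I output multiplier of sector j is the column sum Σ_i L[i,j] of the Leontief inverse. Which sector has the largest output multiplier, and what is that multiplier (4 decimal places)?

Services (1.7231)

Form M = I − A:
  [  0.99   -0.09   -0.05   -0.04]
  [ -0.05    0.91   -0.08   -0.16]
  [ -0.12   -0.14    0.90   -0.06]
  [ -0.02   -0.17   -0.08    0.98]
Leontief inverse L = M⁻¹:
  [  1.0268    0.1255    0.0741    0.0669]
  [  0.0780    1.1635    0.1256    0.2008]
  [  0.1522    0.2125    1.1483    0.1112]
  [  0.0469    0.2217    0.1170    1.0657]
Total output x = L · d:
  x_0 = 1.0268·10 + 0.1255·45 + 0.0741·26 + 0.0669·100 = 24.5344
  x_1 = 0.0780·10 + 1.1635·45 + 0.1256·26 + 0.2008·100 = 76.4848
  x_2 = 0.1522·10 + 0.2125·45 + 1.1483·26 + 0.1112·100 = 52.0617
  x_3 = 0.0469·10 + 0.2217·45 + 0.1170·26 + 1.0657·100 = 120.0592
Output multipliers (column sums of L):
  Energy: 1.3039
  Services: 1.7231
  Transport: 1.4651
  Manufacturing: 1.4447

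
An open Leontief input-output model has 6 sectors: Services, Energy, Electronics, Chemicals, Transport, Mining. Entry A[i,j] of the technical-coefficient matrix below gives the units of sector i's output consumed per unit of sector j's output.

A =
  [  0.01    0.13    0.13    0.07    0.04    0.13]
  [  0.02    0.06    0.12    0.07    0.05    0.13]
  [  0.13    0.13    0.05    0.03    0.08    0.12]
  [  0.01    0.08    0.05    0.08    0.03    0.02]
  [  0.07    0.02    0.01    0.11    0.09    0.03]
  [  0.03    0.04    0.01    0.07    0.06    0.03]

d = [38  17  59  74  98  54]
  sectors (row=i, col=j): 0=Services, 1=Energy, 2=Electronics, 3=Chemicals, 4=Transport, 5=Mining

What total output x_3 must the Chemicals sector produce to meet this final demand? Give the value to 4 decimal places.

Form M = I − A:
  [  0.99   -0.13   -0.13   -0.07   -0.04   -0.13]
  [ -0.02    0.94   -0.12   -0.07   -0.05   -0.13]
  [ -0.13   -0.13    0.95   -0.03   -0.08   -0.12]
  [ -0.01   -0.08   -0.05    0.92   -0.03   -0.02]
  [ -0.07   -0.02   -0.01   -0.11    0.91   -0.03]
  [ -0.03   -0.04   -0.01   -0.07   -0.06    0.97]
Leontief inverse L = M⁻¹:
  [  1.0507    0.1907    0.1775    0.1256    0.0892    0.1937]
  [  0.0565    1.1133    0.1575    0.1191    0.0934    0.1816]
  [  0.1655    0.1951    1.1083    0.0938    0.1311    0.1914]
  [  0.0292    0.1128    0.0778    1.1109    0.0545    0.0532]
  [  0.0889    0.0571    0.0397    0.1509    1.1185    0.0622]
  [  0.0441    0.0655    0.0315    0.0993    0.0811    1.0541]
Total output x = L · d:
  x_0 = 1.0507·38 + 0.1907·17 + 0.1775·59 + 0.1256·74 + 0.0892·98 + 0.1937·54 = 82.1325
  x_1 = 0.0565·38 + 1.1133·17 + 0.1575·59 + 0.1191·74 + 0.0934·98 + 0.1816·54 = 58.1410
  x_2 = 0.1655·38 + 0.1951·17 + 1.1083·59 + 0.0938·74 + 0.1311·98 + 0.1914·54 = 105.1219
  x_3 = 0.0292·38 + 0.1128·17 + 0.0778·59 + 1.1109·74 + 0.0545·98 + 0.0532·54 = 98.0334
  x_4 = 0.0889·38 + 0.0571·17 + 0.0397·59 + 0.1509·74 + 1.1185·98 + 0.0622·54 = 130.8272
  x_5 = 0.0441·38 + 0.0655·17 + 0.0315·59 + 0.0993·74 + 0.0811·98 + 1.0541·54 = 76.8586

98.0334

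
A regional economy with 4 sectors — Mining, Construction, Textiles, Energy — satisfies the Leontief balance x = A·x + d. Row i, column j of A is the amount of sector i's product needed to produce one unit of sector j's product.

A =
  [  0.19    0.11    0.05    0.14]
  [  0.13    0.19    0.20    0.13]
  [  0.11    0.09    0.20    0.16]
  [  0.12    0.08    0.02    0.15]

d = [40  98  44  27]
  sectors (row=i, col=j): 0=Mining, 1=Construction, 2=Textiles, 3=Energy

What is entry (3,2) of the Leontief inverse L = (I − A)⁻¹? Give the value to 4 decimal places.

L[3,2] = 0.0863

Form M = I − A:
  [  0.81   -0.11   -0.05   -0.14]
  [ -0.13    0.81   -0.20   -0.13]
  [ -0.11   -0.09    0.80   -0.16]
  [ -0.12   -0.08   -0.02    0.85]
Leontief inverse L = M⁻¹:
  [  1.3323    0.2250    0.1466    0.2814]
  [  0.3148    1.3502    0.3654    0.3271]
  [  0.2634    0.2156    1.3285    0.3264]
  [  0.2239    0.1639    0.0863    1.2547]
Total output x = L · d:
  x_0 = 1.3323·40 + 0.2250·98 + 0.1466·44 + 0.2814·27 = 89.3888
  x_1 = 0.3148·40 + 1.3502·98 + 0.3654·44 + 0.3271·27 = 169.8248
  x_2 = 0.2634·40 + 0.2156·98 + 1.3285·44 + 0.3264·27 = 98.9354
  x_3 = 0.2239·40 + 0.1639·98 + 0.0863·44 + 1.2547·27 = 62.6957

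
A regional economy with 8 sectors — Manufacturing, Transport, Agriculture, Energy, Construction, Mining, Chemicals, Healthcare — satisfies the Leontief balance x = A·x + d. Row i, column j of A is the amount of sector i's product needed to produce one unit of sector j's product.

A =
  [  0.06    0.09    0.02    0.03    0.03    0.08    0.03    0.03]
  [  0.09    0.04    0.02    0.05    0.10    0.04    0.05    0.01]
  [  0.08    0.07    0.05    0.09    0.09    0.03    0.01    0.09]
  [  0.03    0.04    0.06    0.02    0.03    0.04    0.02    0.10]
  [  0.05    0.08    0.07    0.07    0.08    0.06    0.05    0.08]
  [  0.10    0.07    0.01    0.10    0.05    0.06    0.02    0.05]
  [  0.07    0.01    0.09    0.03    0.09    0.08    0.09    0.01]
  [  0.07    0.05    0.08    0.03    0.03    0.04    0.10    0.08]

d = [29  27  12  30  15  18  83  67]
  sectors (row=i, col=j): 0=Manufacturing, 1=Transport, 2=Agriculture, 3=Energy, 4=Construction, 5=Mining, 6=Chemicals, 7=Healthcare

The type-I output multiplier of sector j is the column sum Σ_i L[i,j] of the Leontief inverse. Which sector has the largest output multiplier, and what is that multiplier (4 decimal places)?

Form M = I − A:
  [  0.94   -0.09   -0.02   -0.03   -0.03   -0.08   -0.03   -0.03]
  [ -0.09    0.96   -0.02   -0.05   -0.10   -0.04   -0.05   -0.01]
  [ -0.08   -0.07    0.95   -0.09   -0.09   -0.03   -0.01   -0.09]
  [ -0.03   -0.04   -0.06    0.98   -0.03   -0.04   -0.02   -0.10]
  [ -0.05   -0.08   -0.07   -0.07    0.92   -0.06   -0.05   -0.08]
  [ -0.10   -0.07   -0.01   -0.10   -0.05    0.94   -0.02   -0.05]
  [ -0.07   -0.01   -0.09   -0.03   -0.09   -0.08    0.91   -0.01]
  [ -0.07   -0.05   -0.08   -0.03   -0.03   -0.04   -0.10    0.92]
Leontief inverse L = M⁻¹:
  [  1.1074    0.1282    0.0474    0.0654    0.0709    0.1162    0.0588    0.0624]
  [  0.1372    1.0835    0.0546    0.0871    0.1444    0.0815    0.0817    0.0489]
  [  0.1400    0.1244    1.0953    0.1354    0.1437    0.0777    0.0520    0.1451]
  [  0.0739    0.0760    0.0917    1.0529    0.0673    0.0717    0.0511    0.1370]
  [  0.1168    0.1360    0.1188    0.1214    1.1410    0.1114    0.0954    0.1364]
  [  0.1533    0.1175    0.0463    0.1390    0.0953    1.1041    0.0550    0.0948]
  [  0.1294    0.0614    0.1328    0.0791    0.1456    0.1289    1.1270    0.0584]
  [  0.1308    0.0982    0.1251    0.0744    0.0851    0.0880    0.1431    1.1264]
Total output x = L · d:
  x_0 = 1.1074·29 + 0.1282·27 + 0.0474·12 + 0.0654·30 + 0.0709·15 + 0.1162·18 + 0.0588·83 + 0.0624·67 = 50.3253
  x_1 = 0.1372·29 + 1.0835·27 + 0.0546·12 + 0.0871·30 + 0.1444·15 + 0.0815·18 + 0.0817·83 + 0.0489·67 = 50.1952
  x_2 = 0.1400·29 + 0.1244·27 + 1.0953·12 + 0.1354·30 + 0.1437·15 + 0.0777·18 + 0.0520·83 + 0.1451·67 = 42.2168
  x_3 = 0.0739·29 + 0.0760·27 + 0.0917·12 + 1.0529·30 + 0.0673·15 + 0.0717·18 + 0.0511·83 + 0.1370·67 = 52.5994
  x_4 = 0.1168·29 + 0.1360·27 + 0.1188·12 + 0.1214·30 + 1.1410·15 + 0.1114·18 + 0.0954·83 + 0.1364·67 = 48.3049
  x_5 = 0.1533·29 + 0.1175·27 + 0.0463·12 + 0.1390·30 + 0.0953·15 + 1.1041·18 + 0.0550·83 + 0.0948·67 = 44.5633
  x_6 = 0.1294·29 + 0.0614·27 + 0.1328·12 + 0.0791·30 + 0.1456·15 + 0.1289·18 + 1.1270·83 + 0.0584·67 = 111.3391
  x_7 = 0.1308·29 + 0.0982·27 + 0.1251·12 + 0.0744·30 + 0.0851·15 + 0.0880·18 + 0.1431·83 + 1.1264·67 = 100.3842
Output multipliers (column sums of L):
  Manufacturing: 1.9890
  Transport: 1.8252
  Agriculture: 1.7120
  Energy: 1.7548
  Construction: 1.8934
  Mining: 1.7796
  Chemicals: 1.6641
  Healthcare: 1.8093

Manufacturing (1.9890)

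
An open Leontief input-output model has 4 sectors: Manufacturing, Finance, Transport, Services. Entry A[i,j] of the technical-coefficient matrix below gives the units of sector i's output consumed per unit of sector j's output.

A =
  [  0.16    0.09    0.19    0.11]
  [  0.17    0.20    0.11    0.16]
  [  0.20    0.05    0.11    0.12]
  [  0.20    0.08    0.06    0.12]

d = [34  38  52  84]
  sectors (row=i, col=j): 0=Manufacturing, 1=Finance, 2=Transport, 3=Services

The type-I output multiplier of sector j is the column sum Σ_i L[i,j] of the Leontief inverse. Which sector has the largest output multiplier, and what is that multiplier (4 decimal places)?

Manufacturing (2.5482)

Form M = I − A:
  [  0.84   -0.09   -0.19   -0.11]
  [ -0.17    0.80   -0.11   -0.16]
  [ -0.20   -0.05    0.89   -0.12]
  [ -0.20   -0.08   -0.06    0.88]
Leontief inverse L = M⁻¹:
  [  1.3711    0.2005    0.3346    0.2535]
  [  0.4191    1.3481    0.2787    0.3355]
  [  0.3823    0.1448    1.2395    0.2431]
  [  0.3758    0.1780    0.1859    1.2410]
Total output x = L · d:
  x_0 = 1.3711·34 + 0.2005·38 + 0.3346·52 + 0.2535·84 = 92.9231
  x_1 = 0.4191·34 + 1.3481·38 + 0.2787·52 + 0.3355·84 = 108.1515
  x_2 = 0.3823·34 + 0.1448·38 + 1.2395·52 + 0.2431·84 = 103.3783
  x_3 = 0.3758·34 + 0.1780·38 + 0.1859·52 + 1.2410·84 = 133.4539
Output multipliers (column sums of L):
  Manufacturing: 2.5482
  Finance: 1.8714
  Transport: 2.0387
  Services: 2.0731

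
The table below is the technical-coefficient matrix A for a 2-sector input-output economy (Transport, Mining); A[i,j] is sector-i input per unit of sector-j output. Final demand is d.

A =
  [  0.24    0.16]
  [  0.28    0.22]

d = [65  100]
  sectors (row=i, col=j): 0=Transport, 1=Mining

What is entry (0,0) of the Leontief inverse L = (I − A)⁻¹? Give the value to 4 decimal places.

L[0,0] = 1.4234

Form M = I − A:
  [  0.76   -0.16]
  [ -0.28    0.78]
Leontief inverse L = M⁻¹:
  [  1.4234    0.2920]
  [  0.5109    1.3869]
Total output x = L · d:
  x_0 = 1.4234·65 + 0.2920·100 = 121.7153
  x_1 = 0.5109·65 + 1.3869·100 = 171.8978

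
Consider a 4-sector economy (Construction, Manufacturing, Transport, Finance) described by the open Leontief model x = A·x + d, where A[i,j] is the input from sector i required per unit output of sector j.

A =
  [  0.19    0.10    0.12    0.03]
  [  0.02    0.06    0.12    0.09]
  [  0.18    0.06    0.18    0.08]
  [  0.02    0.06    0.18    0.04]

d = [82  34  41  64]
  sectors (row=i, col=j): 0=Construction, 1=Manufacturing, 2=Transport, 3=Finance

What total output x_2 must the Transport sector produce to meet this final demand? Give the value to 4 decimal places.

90.5926

Form M = I − A:
  [  0.81   -0.10   -0.12   -0.03]
  [ -0.02    0.94   -0.12   -0.09]
  [ -0.18   -0.06    0.82   -0.08]
  [ -0.02   -0.06   -0.18    0.96]
Leontief inverse L = M⁻¹:
  [  1.2909    0.1566    0.2281    0.0740]
  [  0.0738    1.0920    0.1972    0.1211]
  [  0.2973    0.1235    1.3096    0.1300]
  [  0.0872    0.0947    0.2626    1.0752]
Total output x = L · d:
  x_0 = 1.2909·82 + 0.1566·34 + 0.2281·41 + 0.0740·64 = 125.2728
  x_1 = 0.0738·82 + 1.0920·34 + 0.1972·41 + 0.1211·64 = 59.0129
  x_2 = 0.2973·82 + 0.1235·34 + 1.3096·41 + 0.1300·64 = 90.5926
  x_3 = 0.0872·82 + 0.0947·34 + 0.2626·41 + 1.0752·64 = 89.9509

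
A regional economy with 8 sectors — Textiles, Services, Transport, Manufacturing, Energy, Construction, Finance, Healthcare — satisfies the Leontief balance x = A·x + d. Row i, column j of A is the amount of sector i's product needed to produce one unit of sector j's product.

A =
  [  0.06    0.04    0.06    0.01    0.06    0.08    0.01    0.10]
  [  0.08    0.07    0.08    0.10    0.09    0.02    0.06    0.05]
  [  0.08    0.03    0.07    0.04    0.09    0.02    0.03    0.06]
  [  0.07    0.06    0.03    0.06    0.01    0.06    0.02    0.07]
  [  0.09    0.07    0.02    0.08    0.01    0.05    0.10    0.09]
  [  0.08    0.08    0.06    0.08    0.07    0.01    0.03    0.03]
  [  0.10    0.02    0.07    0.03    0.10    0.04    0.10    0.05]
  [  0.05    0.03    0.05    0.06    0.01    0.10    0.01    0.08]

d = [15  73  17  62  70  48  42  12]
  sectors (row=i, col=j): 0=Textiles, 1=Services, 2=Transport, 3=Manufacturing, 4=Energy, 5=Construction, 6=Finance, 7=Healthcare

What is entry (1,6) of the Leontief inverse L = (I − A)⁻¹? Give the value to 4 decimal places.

Form M = I − A:
  [  0.94   -0.04   -0.06   -0.01   -0.06   -0.08   -0.01   -0.10]
  [ -0.08    0.93   -0.08   -0.10   -0.09   -0.02   -0.06   -0.05]
  [ -0.08   -0.03    0.93   -0.04   -0.09   -0.02   -0.03   -0.06]
  [ -0.07   -0.06   -0.03    0.94   -0.01   -0.06   -0.02   -0.07]
  [ -0.09   -0.07   -0.02   -0.08    0.99   -0.05   -0.10   -0.09]
  [ -0.08   -0.08   -0.06   -0.08   -0.07    0.99   -0.03   -0.03]
  [ -0.10   -0.02   -0.07   -0.03   -0.10   -0.04    0.90   -0.05]
  [ -0.05   -0.03   -0.05   -0.06   -0.01   -0.10   -0.01    0.92]
Leontief inverse L = M⁻¹:
  [  1.1148    0.0780    0.1012    0.0539    0.0982    0.1188    0.0387    0.1517]
  [  0.1551    1.1191    0.1331    0.1554    0.1415    0.0707    0.1036    0.1200]
  [  0.1363    0.0667    1.1099    0.0811    0.1278    0.0603    0.0622    0.1148]
  [  0.1189    0.0945    0.0679    1.0988    0.0454    0.0953    0.0438    0.1160]
  [  0.1581    0.1137    0.0719    0.1296    1.0603    0.0989    0.1374    0.1523]
  [  0.1399    0.1204    0.1031    0.1252    0.1117    1.0505    0.0642    0.0867]
  [  0.1712    0.0635    0.1202    0.0779    0.1508    0.0878    1.1440    0.1156]
  [  0.0996    0.0655    0.0879    0.0999    0.0452    0.1345    0.0326    1.1253]
Total output x = L · d:
  x_0 = 1.1148·15 + 0.0780·73 + 0.1012·17 + 0.0539·62 + 0.0982·70 + 0.1188·48 + 0.0387·42 + 0.1517·12 = 43.5062
  x_1 = 0.1551·15 + 1.1191·73 + 0.1331·17 + 0.1554·62 + 0.1415·70 + 0.0707·48 + 0.1036·42 + 0.1200·12 = 115.0078
  x_2 = 0.1363·15 + 0.0667·73 + 1.1099·17 + 0.0811·62 + 0.1278·70 + 0.0603·48 + 0.0622·42 + 0.1148·12 = 46.6405
  x_3 = 0.1189·15 + 0.0945·73 + 0.0679·17 + 1.0988·62 + 0.0454·70 + 0.0953·48 + 0.0438·42 + 0.1160·12 = 88.9468
  x_4 = 0.1581·15 + 0.1137·73 + 0.0719·17 + 0.1296·62 + 1.0603·70 + 0.0989·48 + 0.1374·42 + 0.1523·12 = 106.4872
  x_5 = 0.1399·15 + 0.1204·73 + 0.1031·17 + 0.1252·62 + 0.1117·70 + 1.0505·48 + 0.0642·42 + 0.0867·12 = 82.3752
  x_6 = 0.1712·15 + 0.0635·73 + 0.1202·17 + 0.0779·62 + 0.1508·70 + 0.0878·48 + 1.1440·42 + 0.1156·12 = 78.2784
  x_7 = 0.0996·15 + 0.0655·73 + 0.0879·17 + 0.0999·62 + 0.0452·70 + 0.1345·48 + 0.0326·42 + 1.1253·12 = 38.4560

L[1,6] = 0.1036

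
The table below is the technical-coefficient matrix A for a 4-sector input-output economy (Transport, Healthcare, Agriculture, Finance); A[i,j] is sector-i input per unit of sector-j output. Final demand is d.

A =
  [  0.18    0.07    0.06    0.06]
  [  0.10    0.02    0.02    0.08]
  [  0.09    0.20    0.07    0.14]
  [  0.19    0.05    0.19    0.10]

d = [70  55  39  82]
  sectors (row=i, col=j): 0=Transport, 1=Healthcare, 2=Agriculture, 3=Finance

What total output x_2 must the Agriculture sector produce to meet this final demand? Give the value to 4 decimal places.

Form M = I − A:
  [  0.82   -0.07   -0.06   -0.06]
  [ -0.10    0.98   -0.02   -0.08]
  [ -0.09   -0.20    0.93   -0.14]
  [ -0.19   -0.05   -0.19    0.90]
Leontief inverse L = M⁻¹:
  [  1.2717    0.1185    0.1075    0.1120]
  [  0.1602    1.0490    0.0559    0.1126]
  [  0.2058    0.2578    1.1377    0.2136]
  [  0.3208    0.1377    0.2660    1.1861]
Total output x = L · d:
  x_0 = 1.2717·70 + 0.1185·55 + 0.1075·39 + 0.1120·82 = 108.9156
  x_1 = 0.1602·70 + 1.0490·55 + 0.0559·39 + 0.1126·82 = 80.3208
  x_2 = 0.2058·70 + 0.2578·55 + 1.1377·39 + 0.2136·82 = 90.4730
  x_3 = 0.3208·70 + 0.1377·55 + 0.2660·39 + 1.1861·82 = 137.6665

90.4730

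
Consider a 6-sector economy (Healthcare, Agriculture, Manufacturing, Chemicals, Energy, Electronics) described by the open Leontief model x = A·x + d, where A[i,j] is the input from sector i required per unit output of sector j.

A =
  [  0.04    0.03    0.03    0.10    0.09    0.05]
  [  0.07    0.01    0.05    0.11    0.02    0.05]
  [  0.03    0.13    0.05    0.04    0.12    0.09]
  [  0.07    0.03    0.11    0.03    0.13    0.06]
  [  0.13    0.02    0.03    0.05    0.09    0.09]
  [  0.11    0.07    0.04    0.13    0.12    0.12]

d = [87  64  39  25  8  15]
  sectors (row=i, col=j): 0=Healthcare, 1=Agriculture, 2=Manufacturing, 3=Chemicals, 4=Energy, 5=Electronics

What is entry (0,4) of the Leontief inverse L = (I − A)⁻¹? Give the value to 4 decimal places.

Form M = I − A:
  [  0.96   -0.03   -0.03   -0.10   -0.09   -0.05]
  [ -0.07    0.99   -0.05   -0.11   -0.02   -0.05]
  [ -0.03   -0.13    0.95   -0.04   -0.12   -0.09]
  [ -0.07   -0.03   -0.11    0.97   -0.13   -0.06]
  [ -0.13   -0.02   -0.03   -0.05    0.91   -0.09]
  [ -0.11   -0.07   -0.04   -0.13   -0.12    0.88]
Leontief inverse L = M⁻¹:
  [  1.0894    0.0554    0.0625    0.1418    0.1502    0.0965]
  [  0.1100    1.0367    0.0815    0.1485    0.0777    0.0916]
  [  0.0970    0.1637    1.0888    0.1038    0.1918    0.1529]
  [  0.1302    0.0685    0.1449    1.0848    0.2044    0.1210]
  [  0.1876    0.0511    0.0639    0.1072    1.1616    0.1462]
  [  0.1941    0.1139    0.0939    0.2092    0.2223    1.2005]
Total output x = L · d:
  x_0 = 1.0894·87 + 0.0554·64 + 0.0625·39 + 0.1418·25 + 0.1502·8 + 0.0965·15 = 106.9553
  x_1 = 0.1100·87 + 1.0367·64 + 0.0815·39 + 0.1485·25 + 0.0777·8 + 0.0916·15 = 84.8058
  x_2 = 0.0970·87 + 0.1637·64 + 1.0888·39 + 0.1038·25 + 0.1918·8 + 0.1529·15 = 67.8085
  x_3 = 0.1302·87 + 0.0685·64 + 0.1449·39 + 1.0848·25 + 0.2044·8 + 0.1210·15 = 51.9321
  x_4 = 0.1876·87 + 0.0511·64 + 0.0639·39 + 0.1072·25 + 1.1616·8 + 0.1462·15 = 36.2510
  x_5 = 0.1941·87 + 0.1139·64 + 0.0939·39 + 0.2092·25 + 0.2223·8 + 1.2005·15 = 52.8581

L[0,4] = 0.1502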